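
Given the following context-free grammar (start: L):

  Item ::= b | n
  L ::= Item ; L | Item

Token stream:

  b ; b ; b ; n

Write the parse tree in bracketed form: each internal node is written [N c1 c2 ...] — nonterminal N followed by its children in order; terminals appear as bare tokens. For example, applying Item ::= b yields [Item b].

[L [Item b] ; [L [Item b] ; [L [Item b] ; [L [Item n]]]]]

L
Item ; L
b ; L
b ; Item ; L
b ; b ; L
b ; b ; Item ; L
b ; b ; b ; L
b ; b ; b ; Item
b ; b ; b ; n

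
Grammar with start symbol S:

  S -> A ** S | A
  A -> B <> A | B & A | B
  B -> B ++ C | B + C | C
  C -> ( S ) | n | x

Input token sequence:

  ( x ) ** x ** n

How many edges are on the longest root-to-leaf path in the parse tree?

8

[S [A [B [C ( [S [A [B [C x]]]] )]]] ** [S [A [B [C x]]] ** [S [A [B [C n]]]]]]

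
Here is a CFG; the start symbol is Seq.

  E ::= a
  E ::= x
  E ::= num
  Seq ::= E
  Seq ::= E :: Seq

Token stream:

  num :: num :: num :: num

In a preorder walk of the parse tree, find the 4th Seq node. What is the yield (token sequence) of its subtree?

num

[Seq [E num] :: [Seq [E num] :: [Seq [E num] :: [Seq [E num]]]]]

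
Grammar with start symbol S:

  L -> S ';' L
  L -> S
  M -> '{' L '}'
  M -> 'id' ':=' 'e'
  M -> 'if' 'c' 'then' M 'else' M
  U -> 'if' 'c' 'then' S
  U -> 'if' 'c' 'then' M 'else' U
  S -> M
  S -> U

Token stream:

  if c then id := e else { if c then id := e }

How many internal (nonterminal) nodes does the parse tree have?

[S [M if c then [M id := e] else [M { [L [S [U if c then [S [M id := e]]]]] }]]]

9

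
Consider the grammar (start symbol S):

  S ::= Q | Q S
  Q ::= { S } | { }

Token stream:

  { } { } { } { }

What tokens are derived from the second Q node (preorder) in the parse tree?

[S [Q { }] [S [Q { }] [S [Q { }] [S [Q { }]]]]]

{ }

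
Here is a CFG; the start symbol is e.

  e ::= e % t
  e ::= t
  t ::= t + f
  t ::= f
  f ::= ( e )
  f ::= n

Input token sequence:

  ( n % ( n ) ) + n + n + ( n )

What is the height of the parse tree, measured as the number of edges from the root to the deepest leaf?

12

[e [t [t [t [t [f ( [e [e [t [f n]]] % [t [f ( [e [t [f n]]] )]]] )]] + [f n]] + [f n]] + [f ( [e [t [f n]]] )]]]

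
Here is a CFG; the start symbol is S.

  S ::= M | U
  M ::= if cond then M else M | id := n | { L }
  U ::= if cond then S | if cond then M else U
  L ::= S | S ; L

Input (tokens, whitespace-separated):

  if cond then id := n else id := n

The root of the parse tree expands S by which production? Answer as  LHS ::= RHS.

S ::= M

[S [M if cond then [M id := n] else [M id := n]]]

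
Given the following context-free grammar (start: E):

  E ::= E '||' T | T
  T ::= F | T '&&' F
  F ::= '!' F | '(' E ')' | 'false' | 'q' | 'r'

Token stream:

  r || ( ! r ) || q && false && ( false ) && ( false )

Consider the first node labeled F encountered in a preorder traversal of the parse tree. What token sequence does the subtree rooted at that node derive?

[E [E [E [T [F r]]] || [T [F ( [E [T [F ! [F r]]]] )]]] || [T [T [T [T [F q]] && [F false]] && [F ( [E [T [F false]]] )]] && [F ( [E [T [F false]]] )]]]

r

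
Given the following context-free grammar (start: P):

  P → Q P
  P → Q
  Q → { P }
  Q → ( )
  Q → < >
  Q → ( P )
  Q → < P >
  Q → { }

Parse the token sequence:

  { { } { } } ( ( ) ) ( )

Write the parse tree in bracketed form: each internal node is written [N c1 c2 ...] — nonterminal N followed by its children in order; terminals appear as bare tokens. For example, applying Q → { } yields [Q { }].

[P [Q { [P [Q { }] [P [Q { }]]] }] [P [Q ( [P [Q ( )]] )] [P [Q ( )]]]]

P
Q P
{ P } P
{ Q P } P
{ { } P } P
{ { } Q } P
{ { } { } } P
{ { } { } } Q P
{ { } { } } ( P ) P
{ { } { } } ( Q ) P
{ { } { } } ( ( ) ) P
{ { } { } } ( ( ) ) Q
{ { } { } } ( ( ) ) ( )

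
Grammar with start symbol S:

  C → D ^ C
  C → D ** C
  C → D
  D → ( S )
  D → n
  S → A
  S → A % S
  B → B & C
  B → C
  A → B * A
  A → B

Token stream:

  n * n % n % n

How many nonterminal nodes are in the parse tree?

[S [A [B [C [D n]]] * [A [B [C [D n]]]]] % [S [A [B [C [D n]]]] % [S [A [B [C [D n]]]]]]]

19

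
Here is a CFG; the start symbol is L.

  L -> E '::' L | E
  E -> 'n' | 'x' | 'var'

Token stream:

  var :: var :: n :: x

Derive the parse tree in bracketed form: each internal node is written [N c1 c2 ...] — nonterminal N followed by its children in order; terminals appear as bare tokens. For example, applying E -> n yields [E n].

[L [E var] :: [L [E var] :: [L [E n] :: [L [E x]]]]]

L
E :: L
var :: L
var :: E :: L
var :: var :: L
var :: var :: E :: L
var :: var :: n :: L
var :: var :: n :: E
var :: var :: n :: x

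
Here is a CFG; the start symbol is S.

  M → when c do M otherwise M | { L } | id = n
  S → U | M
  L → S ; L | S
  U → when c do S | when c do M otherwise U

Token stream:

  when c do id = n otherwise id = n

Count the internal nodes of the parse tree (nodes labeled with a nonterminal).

4

[S [M when c do [M id = n] otherwise [M id = n]]]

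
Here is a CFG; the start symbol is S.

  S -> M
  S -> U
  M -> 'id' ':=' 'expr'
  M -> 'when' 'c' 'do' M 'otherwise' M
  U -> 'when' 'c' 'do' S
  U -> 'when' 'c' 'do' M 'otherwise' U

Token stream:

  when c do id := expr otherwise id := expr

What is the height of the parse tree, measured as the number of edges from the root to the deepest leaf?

[S [M when c do [M id := expr] otherwise [M id := expr]]]

3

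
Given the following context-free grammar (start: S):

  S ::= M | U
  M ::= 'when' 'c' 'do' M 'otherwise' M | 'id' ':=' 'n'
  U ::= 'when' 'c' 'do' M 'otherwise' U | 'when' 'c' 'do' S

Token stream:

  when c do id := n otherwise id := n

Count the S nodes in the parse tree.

[S [M when c do [M id := n] otherwise [M id := n]]]

1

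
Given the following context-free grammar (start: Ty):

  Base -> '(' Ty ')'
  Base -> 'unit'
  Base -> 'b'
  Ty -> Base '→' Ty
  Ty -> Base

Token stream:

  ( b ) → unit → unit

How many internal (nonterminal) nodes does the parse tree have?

8

[Ty [Base ( [Ty [Base b]] )] → [Ty [Base unit] → [Ty [Base unit]]]]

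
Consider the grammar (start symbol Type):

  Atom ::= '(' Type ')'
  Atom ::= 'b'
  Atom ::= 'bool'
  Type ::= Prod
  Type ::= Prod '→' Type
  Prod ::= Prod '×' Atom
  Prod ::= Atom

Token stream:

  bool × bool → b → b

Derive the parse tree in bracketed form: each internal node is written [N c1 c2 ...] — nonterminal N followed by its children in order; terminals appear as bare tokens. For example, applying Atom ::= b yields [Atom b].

[Type [Prod [Prod [Atom bool]] × [Atom bool]] → [Type [Prod [Atom b]] → [Type [Prod [Atom b]]]]]

Type
Prod → Type
Prod × Atom → Type
Atom × Atom → Type
bool × Atom → Type
bool × bool → Type
bool × bool → Prod → Type
bool × bool → Atom → Type
bool × bool → b → Type
bool × bool → b → Prod
bool × bool → b → Atom
bool × bool → b → b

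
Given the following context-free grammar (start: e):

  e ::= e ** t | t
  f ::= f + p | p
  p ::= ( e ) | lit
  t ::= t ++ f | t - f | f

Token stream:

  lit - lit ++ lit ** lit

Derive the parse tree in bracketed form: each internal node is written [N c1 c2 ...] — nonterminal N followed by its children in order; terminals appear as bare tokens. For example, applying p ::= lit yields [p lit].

[e [e [t [t [t [f [p lit]]] - [f [p lit]]] ++ [f [p lit]]]] ** [t [f [p lit]]]]

e
e ** t
t ** t
t ++ f ** t
t - f ++ f ** t
f - f ++ f ** t
p - f ++ f ** t
lit - f ++ f ** t
lit - p ++ f ** t
lit - lit ++ f ** t
lit - lit ++ p ** t
lit - lit ++ lit ** t
lit - lit ++ lit ** f
lit - lit ++ lit ** p
lit - lit ++ lit ** lit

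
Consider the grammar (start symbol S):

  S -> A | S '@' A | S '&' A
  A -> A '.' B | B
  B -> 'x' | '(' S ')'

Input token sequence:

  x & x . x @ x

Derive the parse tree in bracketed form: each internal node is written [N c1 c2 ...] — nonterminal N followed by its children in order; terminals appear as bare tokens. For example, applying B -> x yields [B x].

S
S @ A
S & A @ A
A & A @ A
B & A @ A
x & A @ A
x & A . B @ A
x & B . B @ A
x & x . B @ A
x & x . x @ A
x & x . x @ B
x & x . x @ x

[S [S [S [A [B x]]] & [A [A [B x]] . [B x]]] @ [A [B x]]]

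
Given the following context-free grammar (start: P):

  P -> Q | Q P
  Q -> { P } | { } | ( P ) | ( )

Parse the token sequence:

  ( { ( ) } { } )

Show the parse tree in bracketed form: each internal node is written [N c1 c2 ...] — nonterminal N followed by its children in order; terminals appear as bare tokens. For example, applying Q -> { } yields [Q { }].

P
Q
( P )
( Q P )
( { P } P )
( { Q } P )
( { ( ) } P )
( { ( ) } Q )
( { ( ) } { } )

[P [Q ( [P [Q { [P [Q ( )]] }] [P [Q { }]]] )]]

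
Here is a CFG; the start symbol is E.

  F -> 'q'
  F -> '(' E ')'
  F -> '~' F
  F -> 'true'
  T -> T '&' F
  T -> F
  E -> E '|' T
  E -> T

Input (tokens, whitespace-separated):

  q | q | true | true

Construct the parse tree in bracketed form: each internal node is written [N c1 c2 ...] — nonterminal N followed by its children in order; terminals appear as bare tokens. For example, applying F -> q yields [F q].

[E [E [E [E [T [F q]]] | [T [F q]]] | [T [F true]]] | [T [F true]]]

E
E | T
E | T | T
E | T | T | T
T | T | T | T
F | T | T | T
q | T | T | T
q | F | T | T
q | q | T | T
q | q | F | T
q | q | true | T
q | q | true | F
q | q | true | true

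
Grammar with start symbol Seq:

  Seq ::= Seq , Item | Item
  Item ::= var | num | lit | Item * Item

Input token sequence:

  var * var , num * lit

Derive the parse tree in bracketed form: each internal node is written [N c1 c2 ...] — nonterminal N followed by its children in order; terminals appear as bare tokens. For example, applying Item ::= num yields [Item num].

Seq
Seq , Item
Item , Item
Item * Item , Item
var * Item , Item
var * var , Item
var * var , Item * Item
var * var , num * Item
var * var , num * lit

[Seq [Seq [Item [Item var] * [Item var]]] , [Item [Item num] * [Item lit]]]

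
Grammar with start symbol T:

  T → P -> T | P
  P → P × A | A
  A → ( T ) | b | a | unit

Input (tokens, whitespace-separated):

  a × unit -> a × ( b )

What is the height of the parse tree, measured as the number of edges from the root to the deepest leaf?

7

[T [P [P [A a]] × [A unit]] -> [T [P [P [A a]] × [A ( [T [P [A b]]] )]]]]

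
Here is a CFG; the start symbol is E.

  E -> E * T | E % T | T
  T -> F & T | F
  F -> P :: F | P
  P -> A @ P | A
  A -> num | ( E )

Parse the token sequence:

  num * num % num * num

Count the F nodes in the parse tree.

4

[E [E [E [E [T [F [P [A num]]]]] * [T [F [P [A num]]]]] % [T [F [P [A num]]]]] * [T [F [P [A num]]]]]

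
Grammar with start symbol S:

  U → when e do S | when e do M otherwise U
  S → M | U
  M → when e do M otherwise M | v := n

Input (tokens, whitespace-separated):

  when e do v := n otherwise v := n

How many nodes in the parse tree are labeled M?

[S [M when e do [M v := n] otherwise [M v := n]]]

3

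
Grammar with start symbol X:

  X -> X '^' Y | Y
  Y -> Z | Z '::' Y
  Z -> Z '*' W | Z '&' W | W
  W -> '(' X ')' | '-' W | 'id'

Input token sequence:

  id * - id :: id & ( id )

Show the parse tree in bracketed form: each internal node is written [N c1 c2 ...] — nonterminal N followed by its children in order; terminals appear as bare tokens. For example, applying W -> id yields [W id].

X
Y
Z :: Y
Z * W :: Y
W * W :: Y
id * W :: Y
id * - W :: Y
id * - id :: Y
id * - id :: Z
id * - id :: Z & W
id * - id :: W & W
id * - id :: id & W
id * - id :: id & ( X )
id * - id :: id & ( Y )
id * - id :: id & ( Z )
id * - id :: id & ( W )
id * - id :: id & ( id )

[X [Y [Z [Z [W id]] * [W - [W id]]] :: [Y [Z [Z [W id]] & [W ( [X [Y [Z [W id]]]] )]]]]]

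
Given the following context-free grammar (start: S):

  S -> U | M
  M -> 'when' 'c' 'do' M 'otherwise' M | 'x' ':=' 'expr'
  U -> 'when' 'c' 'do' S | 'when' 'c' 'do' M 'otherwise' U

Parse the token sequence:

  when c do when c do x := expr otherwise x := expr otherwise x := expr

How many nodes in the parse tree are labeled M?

5

[S [M when c do [M when c do [M x := expr] otherwise [M x := expr]] otherwise [M x := expr]]]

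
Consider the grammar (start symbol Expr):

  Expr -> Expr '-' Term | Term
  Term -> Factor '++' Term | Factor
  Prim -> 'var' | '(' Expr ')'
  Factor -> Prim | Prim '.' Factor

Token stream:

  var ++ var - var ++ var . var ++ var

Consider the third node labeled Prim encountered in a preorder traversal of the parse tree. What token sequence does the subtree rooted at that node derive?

var

[Expr [Expr [Term [Factor [Prim var]] ++ [Term [Factor [Prim var]]]]] - [Term [Factor [Prim var]] ++ [Term [Factor [Prim var] . [Factor [Prim var]]] ++ [Term [Factor [Prim var]]]]]]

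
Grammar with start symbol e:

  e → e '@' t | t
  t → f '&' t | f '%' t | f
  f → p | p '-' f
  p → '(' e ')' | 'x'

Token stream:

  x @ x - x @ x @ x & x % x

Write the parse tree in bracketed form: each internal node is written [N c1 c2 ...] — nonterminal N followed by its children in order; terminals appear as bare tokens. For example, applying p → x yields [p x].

[e [e [e [e [t [f [p x]]]] @ [t [f [p x] - [f [p x]]]]] @ [t [f [p x]]]] @ [t [f [p x]] & [t [f [p x]] % [t [f [p x]]]]]]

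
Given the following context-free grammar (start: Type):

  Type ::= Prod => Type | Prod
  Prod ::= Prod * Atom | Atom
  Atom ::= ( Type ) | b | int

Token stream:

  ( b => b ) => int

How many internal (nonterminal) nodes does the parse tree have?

12

[Type [Prod [Atom ( [Type [Prod [Atom b]] => [Type [Prod [Atom b]]]] )]] => [Type [Prod [Atom int]]]]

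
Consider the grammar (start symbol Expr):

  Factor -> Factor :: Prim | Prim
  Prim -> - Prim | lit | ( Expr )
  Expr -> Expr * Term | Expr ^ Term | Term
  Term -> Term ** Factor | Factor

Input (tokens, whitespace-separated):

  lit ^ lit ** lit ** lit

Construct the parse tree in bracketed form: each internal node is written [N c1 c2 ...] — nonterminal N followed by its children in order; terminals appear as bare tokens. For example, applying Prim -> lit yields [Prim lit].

[Expr [Expr [Term [Factor [Prim lit]]]] ^ [Term [Term [Term [Factor [Prim lit]]] ** [Factor [Prim lit]]] ** [Factor [Prim lit]]]]

Expr
Expr ^ Term
Term ^ Term
Factor ^ Term
Prim ^ Term
lit ^ Term
lit ^ Term ** Factor
lit ^ Term ** Factor ** Factor
lit ^ Factor ** Factor ** Factor
lit ^ Prim ** Factor ** Factor
lit ^ lit ** Factor ** Factor
lit ^ lit ** Prim ** Factor
lit ^ lit ** lit ** Factor
lit ^ lit ** lit ** Prim
lit ^ lit ** lit ** lit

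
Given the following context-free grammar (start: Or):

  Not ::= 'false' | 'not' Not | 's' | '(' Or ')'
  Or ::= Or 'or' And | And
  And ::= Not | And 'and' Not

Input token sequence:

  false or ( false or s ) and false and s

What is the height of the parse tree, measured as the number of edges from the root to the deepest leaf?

[Or [Or [And [Not false]]] or [And [And [And [Not ( [Or [Or [And [Not false]]] or [And [Not s]]] )]] and [Not false]] and [Not s]]]

9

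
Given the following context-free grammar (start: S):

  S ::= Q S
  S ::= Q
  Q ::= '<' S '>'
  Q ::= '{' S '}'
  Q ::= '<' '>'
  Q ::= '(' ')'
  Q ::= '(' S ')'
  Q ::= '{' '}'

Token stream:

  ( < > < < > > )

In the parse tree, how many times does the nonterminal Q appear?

4

[S [Q ( [S [Q < >] [S [Q < [S [Q < >]] >]]] )]]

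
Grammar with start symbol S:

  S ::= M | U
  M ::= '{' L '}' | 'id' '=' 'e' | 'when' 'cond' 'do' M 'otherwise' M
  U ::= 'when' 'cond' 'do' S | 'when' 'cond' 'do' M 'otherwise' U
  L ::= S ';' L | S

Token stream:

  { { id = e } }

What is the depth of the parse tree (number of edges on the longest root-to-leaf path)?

[S [M { [L [S [M { [L [S [M id = e]]] }]]] }]]

8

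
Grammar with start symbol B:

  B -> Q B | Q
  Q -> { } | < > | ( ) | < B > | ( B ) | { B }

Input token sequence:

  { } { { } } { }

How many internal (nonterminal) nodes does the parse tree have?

8

[B [Q { }] [B [Q { [B [Q { }]] }] [B [Q { }]]]]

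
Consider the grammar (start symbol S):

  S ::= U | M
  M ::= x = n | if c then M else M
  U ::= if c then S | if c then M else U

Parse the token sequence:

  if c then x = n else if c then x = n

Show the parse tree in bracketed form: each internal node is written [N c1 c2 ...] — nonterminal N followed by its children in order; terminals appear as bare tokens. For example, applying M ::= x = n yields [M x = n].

S
U
if c then M else U
if c then x = n else U
if c then x = n else if c then S
if c then x = n else if c then M
if c then x = n else if c then x = n

[S [U if c then [M x = n] else [U if c then [S [M x = n]]]]]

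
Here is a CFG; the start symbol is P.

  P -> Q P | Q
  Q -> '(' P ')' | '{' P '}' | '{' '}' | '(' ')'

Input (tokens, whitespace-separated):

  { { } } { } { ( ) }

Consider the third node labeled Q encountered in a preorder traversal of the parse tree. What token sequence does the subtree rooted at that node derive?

[P [Q { [P [Q { }]] }] [P [Q { }] [P [Q { [P [Q ( )]] }]]]]

{ }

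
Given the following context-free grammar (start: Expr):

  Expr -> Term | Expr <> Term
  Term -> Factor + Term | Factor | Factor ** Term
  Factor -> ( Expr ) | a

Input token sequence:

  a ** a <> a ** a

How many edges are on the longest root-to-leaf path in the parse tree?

5

[Expr [Expr [Term [Factor a] ** [Term [Factor a]]]] <> [Term [Factor a] ** [Term [Factor a]]]]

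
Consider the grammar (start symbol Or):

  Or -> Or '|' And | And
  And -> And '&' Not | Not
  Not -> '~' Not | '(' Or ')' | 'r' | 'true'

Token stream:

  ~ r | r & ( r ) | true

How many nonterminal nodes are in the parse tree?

[Or [Or [Or [And [Not ~ [Not r]]]] | [And [And [Not r]] & [Not ( [Or [And [Not r]]] )]]] | [And [Not true]]]

15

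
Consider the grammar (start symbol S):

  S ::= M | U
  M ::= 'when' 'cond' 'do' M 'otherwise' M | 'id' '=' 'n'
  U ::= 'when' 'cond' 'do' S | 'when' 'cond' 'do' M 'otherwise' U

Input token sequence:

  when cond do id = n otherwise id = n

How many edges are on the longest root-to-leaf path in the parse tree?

[S [M when cond do [M id = n] otherwise [M id = n]]]

3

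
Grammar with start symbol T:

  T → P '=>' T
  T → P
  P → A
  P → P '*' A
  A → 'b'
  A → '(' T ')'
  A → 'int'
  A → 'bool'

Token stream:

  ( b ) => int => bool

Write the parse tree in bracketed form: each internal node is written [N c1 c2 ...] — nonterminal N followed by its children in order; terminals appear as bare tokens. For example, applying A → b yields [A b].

T
P => T
A => T
( T ) => T
( P ) => T
( A ) => T
( b ) => T
( b ) => P => T
( b ) => A => T
( b ) => int => T
( b ) => int => P
( b ) => int => A
( b ) => int => bool

[T [P [A ( [T [P [A b]]] )]] => [T [P [A int]] => [T [P [A bool]]]]]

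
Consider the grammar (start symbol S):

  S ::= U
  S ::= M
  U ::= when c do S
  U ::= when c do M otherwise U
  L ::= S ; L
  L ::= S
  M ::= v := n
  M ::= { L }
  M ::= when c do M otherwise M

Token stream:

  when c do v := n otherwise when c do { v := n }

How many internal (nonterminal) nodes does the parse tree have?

[S [U when c do [M v := n] otherwise [U when c do [S [M { [L [S [M v := n]]] }]]]]]

9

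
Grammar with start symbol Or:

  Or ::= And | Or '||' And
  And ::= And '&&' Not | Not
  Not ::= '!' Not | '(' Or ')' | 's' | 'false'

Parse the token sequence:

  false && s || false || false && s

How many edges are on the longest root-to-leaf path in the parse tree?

6

[Or [Or [Or [And [And [Not false]] && [Not s]]] || [And [Not false]]] || [And [And [Not false]] && [Not s]]]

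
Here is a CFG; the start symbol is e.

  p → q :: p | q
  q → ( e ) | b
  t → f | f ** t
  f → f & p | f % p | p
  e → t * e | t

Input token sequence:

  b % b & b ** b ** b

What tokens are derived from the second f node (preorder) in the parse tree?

[e [t [f [f [f [p [q b]]] % [p [q b]]] & [p [q b]]] ** [t [f [p [q b]]] ** [t [f [p [q b]]]]]]]

b % b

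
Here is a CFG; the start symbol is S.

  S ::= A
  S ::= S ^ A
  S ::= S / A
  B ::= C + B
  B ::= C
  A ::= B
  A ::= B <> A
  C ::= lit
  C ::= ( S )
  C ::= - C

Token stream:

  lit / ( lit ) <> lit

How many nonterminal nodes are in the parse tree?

[S [S [A [B [C lit]]]] / [A [B [C ( [S [A [B [C lit]]]] )]] <> [A [B [C lit]]]]]

15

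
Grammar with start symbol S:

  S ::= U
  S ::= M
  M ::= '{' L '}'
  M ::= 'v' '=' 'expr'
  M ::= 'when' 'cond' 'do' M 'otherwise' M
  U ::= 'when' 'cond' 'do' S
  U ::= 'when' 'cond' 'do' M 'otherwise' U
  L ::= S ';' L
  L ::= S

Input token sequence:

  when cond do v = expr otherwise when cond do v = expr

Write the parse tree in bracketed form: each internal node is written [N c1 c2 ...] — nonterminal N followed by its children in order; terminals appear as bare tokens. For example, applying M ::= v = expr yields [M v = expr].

[S [U when cond do [M v = expr] otherwise [U when cond do [S [M v = expr]]]]]

S
U
when cond do M otherwise U
when cond do v = expr otherwise U
when cond do v = expr otherwise when cond do S
when cond do v = expr otherwise when cond do M
when cond do v = expr otherwise when cond do v = expr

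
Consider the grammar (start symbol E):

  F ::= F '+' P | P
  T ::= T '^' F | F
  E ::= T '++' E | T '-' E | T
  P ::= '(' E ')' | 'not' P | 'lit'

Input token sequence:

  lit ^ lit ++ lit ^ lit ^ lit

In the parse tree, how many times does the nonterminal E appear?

[E [T [T [F [P lit]]] ^ [F [P lit]]] ++ [E [T [T [T [F [P lit]]] ^ [F [P lit]]] ^ [F [P lit]]]]]

2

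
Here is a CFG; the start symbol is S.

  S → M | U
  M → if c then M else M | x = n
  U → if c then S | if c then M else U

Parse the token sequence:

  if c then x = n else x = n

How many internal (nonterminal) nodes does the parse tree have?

[S [M if c then [M x = n] else [M x = n]]]

4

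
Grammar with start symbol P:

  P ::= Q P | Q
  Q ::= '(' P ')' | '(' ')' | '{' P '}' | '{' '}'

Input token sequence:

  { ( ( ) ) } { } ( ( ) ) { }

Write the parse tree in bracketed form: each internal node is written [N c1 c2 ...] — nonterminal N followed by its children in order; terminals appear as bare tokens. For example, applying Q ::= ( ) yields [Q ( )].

P
Q P
{ P } P
{ Q } P
{ ( P ) } P
{ ( Q ) } P
{ ( ( ) ) } P
{ ( ( ) ) } Q P
{ ( ( ) ) } { } P
{ ( ( ) ) } { } Q P
{ ( ( ) ) } { } ( P ) P
{ ( ( ) ) } { } ( Q ) P
{ ( ( ) ) } { } ( ( ) ) P
{ ( ( ) ) } { } ( ( ) ) Q
{ ( ( ) ) } { } ( ( ) ) { }

[P [Q { [P [Q ( [P [Q ( )]] )]] }] [P [Q { }] [P [Q ( [P [Q ( )]] )] [P [Q { }]]]]]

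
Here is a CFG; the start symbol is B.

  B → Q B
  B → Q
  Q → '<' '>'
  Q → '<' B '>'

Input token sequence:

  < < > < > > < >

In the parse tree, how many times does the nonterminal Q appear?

[B [Q < [B [Q < >] [B [Q < >]]] >] [B [Q < >]]]

4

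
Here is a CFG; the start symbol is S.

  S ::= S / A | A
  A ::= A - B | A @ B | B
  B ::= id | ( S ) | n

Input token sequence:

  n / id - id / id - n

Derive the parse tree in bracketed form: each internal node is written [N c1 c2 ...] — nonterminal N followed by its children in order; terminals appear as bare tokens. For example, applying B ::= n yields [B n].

S
S / A
S / A / A
A / A / A
B / A / A
n / A / A
n / A - B / A
n / B - B / A
n / id - B / A
n / id - id / A
n / id - id / A - B
n / id - id / B - B
n / id - id / id - B
n / id - id / id - n

[S [S [S [A [B n]]] / [A [A [B id]] - [B id]]] / [A [A [B id]] - [B n]]]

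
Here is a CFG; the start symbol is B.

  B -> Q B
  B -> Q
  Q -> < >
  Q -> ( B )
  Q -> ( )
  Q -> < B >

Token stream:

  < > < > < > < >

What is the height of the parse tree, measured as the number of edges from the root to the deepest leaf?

[B [Q < >] [B [Q < >] [B [Q < >] [B [Q < >]]]]]

5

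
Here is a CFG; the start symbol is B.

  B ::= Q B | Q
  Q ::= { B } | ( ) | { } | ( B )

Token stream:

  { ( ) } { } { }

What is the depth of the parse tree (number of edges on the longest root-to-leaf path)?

4

[B [Q { [B [Q ( )]] }] [B [Q { }] [B [Q { }]]]]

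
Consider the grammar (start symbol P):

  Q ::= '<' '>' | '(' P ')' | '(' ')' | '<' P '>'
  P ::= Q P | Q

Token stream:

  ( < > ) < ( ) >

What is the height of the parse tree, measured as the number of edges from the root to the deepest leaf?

5

[P [Q ( [P [Q < >]] )] [P [Q < [P [Q ( )]] >]]]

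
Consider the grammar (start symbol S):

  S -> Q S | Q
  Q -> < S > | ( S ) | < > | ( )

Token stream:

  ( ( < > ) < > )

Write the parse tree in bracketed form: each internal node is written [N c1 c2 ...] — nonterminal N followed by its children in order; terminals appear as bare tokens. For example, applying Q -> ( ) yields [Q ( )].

S
Q
( S )
( Q S )
( ( S ) S )
( ( Q ) S )
( ( < > ) S )
( ( < > ) Q )
( ( < > ) < > )

[S [Q ( [S [Q ( [S [Q < >]] )] [S [Q < >]]] )]]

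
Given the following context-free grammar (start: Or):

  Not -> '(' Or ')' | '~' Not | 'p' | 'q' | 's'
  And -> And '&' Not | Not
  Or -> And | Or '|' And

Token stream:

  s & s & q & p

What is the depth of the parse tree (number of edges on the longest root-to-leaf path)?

6

[Or [And [And [And [And [Not s]] & [Not s]] & [Not q]] & [Not p]]]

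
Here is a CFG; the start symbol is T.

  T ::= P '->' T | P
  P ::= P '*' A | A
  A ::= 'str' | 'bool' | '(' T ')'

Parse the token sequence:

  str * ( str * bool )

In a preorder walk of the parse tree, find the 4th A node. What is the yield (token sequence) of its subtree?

[T [P [P [A str]] * [A ( [T [P [P [A str]] * [A bool]]] )]]]

bool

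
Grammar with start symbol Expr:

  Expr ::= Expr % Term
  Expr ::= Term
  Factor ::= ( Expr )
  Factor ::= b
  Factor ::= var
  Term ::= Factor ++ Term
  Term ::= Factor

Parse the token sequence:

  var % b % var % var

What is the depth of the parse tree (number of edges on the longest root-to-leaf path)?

6

[Expr [Expr [Expr [Expr [Term [Factor var]]] % [Term [Factor b]]] % [Term [Factor var]]] % [Term [Factor var]]]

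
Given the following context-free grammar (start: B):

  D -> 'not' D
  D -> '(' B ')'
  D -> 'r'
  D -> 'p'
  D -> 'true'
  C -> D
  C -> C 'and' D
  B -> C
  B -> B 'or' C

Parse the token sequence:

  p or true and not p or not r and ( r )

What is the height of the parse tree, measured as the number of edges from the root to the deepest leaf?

[B [B [B [C [D p]]] or [C [C [D true]] and [D not [D p]]]] or [C [C [D not [D r]]] and [D ( [B [C [D r]]] )]]]

6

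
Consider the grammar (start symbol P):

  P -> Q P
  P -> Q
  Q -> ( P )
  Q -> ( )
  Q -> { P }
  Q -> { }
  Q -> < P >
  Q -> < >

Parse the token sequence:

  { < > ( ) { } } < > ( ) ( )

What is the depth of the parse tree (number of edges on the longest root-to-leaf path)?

[P [Q { [P [Q < >] [P [Q ( )] [P [Q { }]]]] }] [P [Q < >] [P [Q ( )] [P [Q ( )]]]]]

6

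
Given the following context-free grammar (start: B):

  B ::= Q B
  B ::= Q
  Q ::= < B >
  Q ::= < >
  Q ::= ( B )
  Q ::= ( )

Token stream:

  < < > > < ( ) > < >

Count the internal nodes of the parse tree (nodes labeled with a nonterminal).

[B [Q < [B [Q < >]] >] [B [Q < [B [Q ( )]] >] [B [Q < >]]]]

10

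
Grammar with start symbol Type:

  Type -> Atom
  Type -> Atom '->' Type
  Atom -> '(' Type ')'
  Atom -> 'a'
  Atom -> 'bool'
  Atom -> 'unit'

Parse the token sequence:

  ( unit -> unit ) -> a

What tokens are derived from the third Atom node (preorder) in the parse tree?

[Type [Atom ( [Type [Atom unit] -> [Type [Atom unit]]] )] -> [Type [Atom a]]]

unit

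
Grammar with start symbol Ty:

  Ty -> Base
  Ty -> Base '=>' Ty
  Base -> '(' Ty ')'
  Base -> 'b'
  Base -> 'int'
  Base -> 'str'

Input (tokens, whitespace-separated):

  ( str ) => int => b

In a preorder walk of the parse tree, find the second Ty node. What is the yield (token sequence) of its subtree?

[Ty [Base ( [Ty [Base str]] )] => [Ty [Base int] => [Ty [Base b]]]]

str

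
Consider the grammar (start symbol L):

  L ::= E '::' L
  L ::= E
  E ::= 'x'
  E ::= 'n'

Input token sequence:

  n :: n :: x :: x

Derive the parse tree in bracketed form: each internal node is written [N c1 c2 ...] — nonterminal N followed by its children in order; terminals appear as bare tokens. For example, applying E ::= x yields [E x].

L
E :: L
n :: L
n :: E :: L
n :: n :: L
n :: n :: E :: L
n :: n :: x :: L
n :: n :: x :: E
n :: n :: x :: x

[L [E n] :: [L [E n] :: [L [E x] :: [L [E x]]]]]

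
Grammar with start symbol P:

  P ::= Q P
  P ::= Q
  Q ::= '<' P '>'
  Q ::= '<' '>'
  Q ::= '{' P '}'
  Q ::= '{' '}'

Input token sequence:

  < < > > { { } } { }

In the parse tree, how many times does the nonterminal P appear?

5

[P [Q < [P [Q < >]] >] [P [Q { [P [Q { }]] }] [P [Q { }]]]]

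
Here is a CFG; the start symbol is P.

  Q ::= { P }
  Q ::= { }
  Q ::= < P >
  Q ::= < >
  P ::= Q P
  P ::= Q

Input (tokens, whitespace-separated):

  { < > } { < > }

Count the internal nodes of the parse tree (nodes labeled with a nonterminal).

8

[P [Q { [P [Q < >]] }] [P [Q { [P [Q < >]] }]]]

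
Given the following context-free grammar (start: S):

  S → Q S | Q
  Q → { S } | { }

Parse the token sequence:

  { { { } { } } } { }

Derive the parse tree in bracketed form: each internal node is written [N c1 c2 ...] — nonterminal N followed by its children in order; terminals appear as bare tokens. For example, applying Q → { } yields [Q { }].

[S [Q { [S [Q { [S [Q { }] [S [Q { }]]] }]] }] [S [Q { }]]]

S
Q S
{ S } S
{ Q } S
{ { S } } S
{ { Q S } } S
{ { { } S } } S
{ { { } Q } } S
{ { { } { } } } S
{ { { } { } } } Q
{ { { } { } } } { }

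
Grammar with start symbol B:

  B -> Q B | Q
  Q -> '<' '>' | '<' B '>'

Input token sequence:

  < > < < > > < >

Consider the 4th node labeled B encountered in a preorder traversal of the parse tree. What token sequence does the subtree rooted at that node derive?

< >

[B [Q < >] [B [Q < [B [Q < >]] >] [B [Q < >]]]]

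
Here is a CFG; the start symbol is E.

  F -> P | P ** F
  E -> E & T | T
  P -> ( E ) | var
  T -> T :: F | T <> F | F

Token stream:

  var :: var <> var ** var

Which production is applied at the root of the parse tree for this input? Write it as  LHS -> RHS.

E -> T

[E [T [T [T [F [P var]]] :: [F [P var]]] <> [F [P var] ** [F [P var]]]]]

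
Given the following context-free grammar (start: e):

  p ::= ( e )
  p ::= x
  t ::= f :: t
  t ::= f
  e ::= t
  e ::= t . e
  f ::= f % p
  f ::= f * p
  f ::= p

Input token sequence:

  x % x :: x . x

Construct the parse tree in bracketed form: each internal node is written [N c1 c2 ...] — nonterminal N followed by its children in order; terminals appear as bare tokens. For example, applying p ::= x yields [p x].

e
t . e
f :: t . e
f % p :: t . e
p % p :: t . e
x % p :: t . e
x % x :: t . e
x % x :: f . e
x % x :: p . e
x % x :: x . e
x % x :: x . t
x % x :: x . f
x % x :: x . p
x % x :: x . x

[e [t [f [f [p x]] % [p x]] :: [t [f [p x]]]] . [e [t [f [p x]]]]]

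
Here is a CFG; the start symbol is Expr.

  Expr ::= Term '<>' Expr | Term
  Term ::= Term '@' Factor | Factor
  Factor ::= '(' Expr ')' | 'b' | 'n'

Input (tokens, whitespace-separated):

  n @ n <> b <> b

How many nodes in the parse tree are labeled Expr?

[Expr [Term [Term [Factor n]] @ [Factor n]] <> [Expr [Term [Factor b]] <> [Expr [Term [Factor b]]]]]

3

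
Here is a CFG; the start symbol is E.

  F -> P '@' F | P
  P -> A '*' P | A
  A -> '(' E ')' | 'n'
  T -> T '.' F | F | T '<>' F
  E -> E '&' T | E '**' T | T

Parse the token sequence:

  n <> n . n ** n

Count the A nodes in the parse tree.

4

[E [E [T [T [T [F [P [A n]]]] <> [F [P [A n]]]] . [F [P [A n]]]]] ** [T [F [P [A n]]]]]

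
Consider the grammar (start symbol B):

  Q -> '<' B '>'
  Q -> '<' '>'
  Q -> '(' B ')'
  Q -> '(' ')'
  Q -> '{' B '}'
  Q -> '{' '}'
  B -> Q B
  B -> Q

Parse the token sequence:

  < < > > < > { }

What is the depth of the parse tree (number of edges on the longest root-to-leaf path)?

[B [Q < [B [Q < >]] >] [B [Q < >] [B [Q { }]]]]

4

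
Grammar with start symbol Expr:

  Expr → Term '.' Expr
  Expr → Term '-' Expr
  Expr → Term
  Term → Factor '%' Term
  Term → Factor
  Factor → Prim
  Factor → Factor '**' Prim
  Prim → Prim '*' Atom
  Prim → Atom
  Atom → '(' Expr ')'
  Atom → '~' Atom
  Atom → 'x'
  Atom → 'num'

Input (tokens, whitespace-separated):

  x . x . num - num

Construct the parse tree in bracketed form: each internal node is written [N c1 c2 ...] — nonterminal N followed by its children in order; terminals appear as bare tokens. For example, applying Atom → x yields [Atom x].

Expr
Term . Expr
Factor . Expr
Prim . Expr
Atom . Expr
x . Expr
x . Term . Expr
x . Factor . Expr
x . Prim . Expr
x . Atom . Expr
x . x . Expr
x . x . Term - Expr
x . x . Factor - Expr
x . x . Prim - Expr
x . x . Atom - Expr
x . x . num - Expr
x . x . num - Term
x . x . num - Factor
x . x . num - Prim
x . x . num - Atom
x . x . num - num

[Expr [Term [Factor [Prim [Atom x]]]] . [Expr [Term [Factor [Prim [Atom x]]]] . [Expr [Term [Factor [Prim [Atom num]]]] - [Expr [Term [Factor [Prim [Atom num]]]]]]]]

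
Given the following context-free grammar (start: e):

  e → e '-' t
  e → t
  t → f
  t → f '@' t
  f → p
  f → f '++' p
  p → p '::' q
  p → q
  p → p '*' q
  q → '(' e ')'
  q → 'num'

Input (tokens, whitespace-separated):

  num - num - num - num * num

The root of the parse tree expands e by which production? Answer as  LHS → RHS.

e → e '-' t

[e [e [e [e [t [f [p [q num]]]]] - [t [f [p [q num]]]]] - [t [f [p [q num]]]]] - [t [f [p [p [q num]] * [q num]]]]]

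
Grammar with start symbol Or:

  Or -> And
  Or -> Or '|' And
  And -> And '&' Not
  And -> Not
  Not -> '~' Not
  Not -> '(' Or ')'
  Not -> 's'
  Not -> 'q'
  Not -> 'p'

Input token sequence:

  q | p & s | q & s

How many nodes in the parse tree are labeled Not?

5

[Or [Or [Or [And [Not q]]] | [And [And [Not p]] & [Not s]]] | [And [And [Not q]] & [Not s]]]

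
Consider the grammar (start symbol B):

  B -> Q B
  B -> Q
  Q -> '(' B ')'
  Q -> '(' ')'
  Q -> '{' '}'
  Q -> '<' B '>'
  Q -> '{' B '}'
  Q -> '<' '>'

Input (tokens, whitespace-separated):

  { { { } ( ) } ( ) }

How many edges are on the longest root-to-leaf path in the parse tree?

7

[B [Q { [B [Q { [B [Q { }] [B [Q ( )]]] }] [B [Q ( )]]] }]]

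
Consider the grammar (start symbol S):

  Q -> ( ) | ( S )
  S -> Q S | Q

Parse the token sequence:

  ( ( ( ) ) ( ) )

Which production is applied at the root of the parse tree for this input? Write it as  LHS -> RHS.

[S [Q ( [S [Q ( [S [Q ( )]] )] [S [Q ( )]]] )]]

S -> Q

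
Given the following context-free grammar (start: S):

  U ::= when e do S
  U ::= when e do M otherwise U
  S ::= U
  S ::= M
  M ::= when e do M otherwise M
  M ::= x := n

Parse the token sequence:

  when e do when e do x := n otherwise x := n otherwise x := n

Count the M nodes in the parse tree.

5

[S [M when e do [M when e do [M x := n] otherwise [M x := n]] otherwise [M x := n]]]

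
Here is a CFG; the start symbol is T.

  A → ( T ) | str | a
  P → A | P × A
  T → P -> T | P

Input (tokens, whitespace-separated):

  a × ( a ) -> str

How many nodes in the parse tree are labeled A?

[T [P [P [A a]] × [A ( [T [P [A a]]] )]] -> [T [P [A str]]]]

4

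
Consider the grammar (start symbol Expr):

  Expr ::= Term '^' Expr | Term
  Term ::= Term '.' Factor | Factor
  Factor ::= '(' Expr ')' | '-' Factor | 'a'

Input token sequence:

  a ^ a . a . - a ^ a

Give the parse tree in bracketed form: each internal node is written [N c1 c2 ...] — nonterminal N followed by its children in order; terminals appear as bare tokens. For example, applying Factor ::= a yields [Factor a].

Expr
Term ^ Expr
Factor ^ Expr
a ^ Expr
a ^ Term ^ Expr
a ^ Term . Factor ^ Expr
a ^ Term . Factor . Factor ^ Expr
a ^ Factor . Factor . Factor ^ Expr
a ^ a . Factor . Factor ^ Expr
a ^ a . a . Factor ^ Expr
a ^ a . a . - Factor ^ Expr
a ^ a . a . - a ^ Expr
a ^ a . a . - a ^ Term
a ^ a . a . - a ^ Factor
a ^ a . a . - a ^ a

[Expr [Term [Factor a]] ^ [Expr [Term [Term [Term [Factor a]] . [Factor a]] . [Factor - [Factor a]]] ^ [Expr [Term [Factor a]]]]]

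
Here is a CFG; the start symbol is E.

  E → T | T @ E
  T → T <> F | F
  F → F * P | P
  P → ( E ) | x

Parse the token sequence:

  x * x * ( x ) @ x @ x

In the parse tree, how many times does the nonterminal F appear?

6

[E [T [F [F [F [P x]] * [P x]] * [P ( [E [T [F [P x]]]] )]]] @ [E [T [F [P x]]] @ [E [T [F [P x]]]]]]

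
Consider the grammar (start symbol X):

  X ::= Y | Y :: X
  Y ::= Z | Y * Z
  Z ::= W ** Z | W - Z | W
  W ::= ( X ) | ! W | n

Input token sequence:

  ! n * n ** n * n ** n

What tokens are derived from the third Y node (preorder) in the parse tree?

[X [Y [Y [Y [Z [W ! [W n]]]] * [Z [W n] ** [Z [W n]]]] * [Z [W n] ** [Z [W n]]]]]

! n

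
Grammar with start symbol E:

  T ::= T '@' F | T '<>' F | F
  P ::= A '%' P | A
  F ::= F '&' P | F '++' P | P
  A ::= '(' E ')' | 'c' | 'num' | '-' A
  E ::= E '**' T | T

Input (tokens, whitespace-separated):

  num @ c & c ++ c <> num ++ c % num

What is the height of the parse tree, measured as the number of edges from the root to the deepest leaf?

8

[E [T [T [T [F [P [A num]]]] @ [F [F [F [P [A c]]] & [P [A c]]] ++ [P [A c]]]] <> [F [F [P [A num]]] ++ [P [A c] % [P [A num]]]]]]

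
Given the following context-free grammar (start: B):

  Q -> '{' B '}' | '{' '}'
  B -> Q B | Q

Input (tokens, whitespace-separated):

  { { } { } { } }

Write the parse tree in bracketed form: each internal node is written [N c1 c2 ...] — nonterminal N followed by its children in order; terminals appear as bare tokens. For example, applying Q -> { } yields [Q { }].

[B [Q { [B [Q { }] [B [Q { }] [B [Q { }]]]] }]]

B
Q
{ B }
{ Q B }
{ { } B }
{ { } Q B }
{ { } { } B }
{ { } { } Q }
{ { } { } { } }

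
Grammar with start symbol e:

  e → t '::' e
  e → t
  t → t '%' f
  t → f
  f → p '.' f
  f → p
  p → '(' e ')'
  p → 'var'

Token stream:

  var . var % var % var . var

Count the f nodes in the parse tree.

[e [t [t [t [f [p var] . [f [p var]]]] % [f [p var]]] % [f [p var] . [f [p var]]]]]

5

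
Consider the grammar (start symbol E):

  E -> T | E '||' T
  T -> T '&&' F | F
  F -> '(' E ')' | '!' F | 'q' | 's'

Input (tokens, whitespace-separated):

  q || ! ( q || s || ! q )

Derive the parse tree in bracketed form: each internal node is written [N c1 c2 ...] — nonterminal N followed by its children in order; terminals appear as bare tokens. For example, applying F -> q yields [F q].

E
E || T
T || T
F || T
q || T
q || F
q || ! F
q || ! ( E )
q || ! ( E || T )
q || ! ( E || T || T )
q || ! ( T || T || T )
q || ! ( F || T || T )
q || ! ( q || T || T )
q || ! ( q || F || T )
q || ! ( q || s || T )
q || ! ( q || s || F )
q || ! ( q || s || ! F )
q || ! ( q || s || ! q )

[E [E [T [F q]]] || [T [F ! [F ( [E [E [E [T [F q]]] || [T [F s]]] || [T [F ! [F q]]]] )]]]]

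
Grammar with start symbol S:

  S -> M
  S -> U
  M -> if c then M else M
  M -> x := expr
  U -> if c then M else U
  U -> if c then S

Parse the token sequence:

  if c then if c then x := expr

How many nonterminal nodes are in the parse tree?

6

[S [U if c then [S [U if c then [S [M x := expr]]]]]]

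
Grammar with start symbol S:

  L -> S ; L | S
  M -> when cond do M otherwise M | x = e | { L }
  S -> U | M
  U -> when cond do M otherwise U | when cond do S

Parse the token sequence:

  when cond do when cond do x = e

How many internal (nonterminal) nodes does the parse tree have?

[S [U when cond do [S [U when cond do [S [M x = e]]]]]]

6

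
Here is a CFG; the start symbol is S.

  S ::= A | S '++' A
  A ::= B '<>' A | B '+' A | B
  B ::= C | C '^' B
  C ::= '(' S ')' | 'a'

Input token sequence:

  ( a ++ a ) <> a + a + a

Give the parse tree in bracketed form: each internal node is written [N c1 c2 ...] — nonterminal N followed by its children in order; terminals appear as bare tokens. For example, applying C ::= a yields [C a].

S
A
B <> A
C <> A
( S ) <> A
( S ++ A ) <> A
( A ++ A ) <> A
( B ++ A ) <> A
( C ++ A ) <> A
( a ++ A ) <> A
( a ++ B ) <> A
( a ++ C ) <> A
( a ++ a ) <> A
( a ++ a ) <> B + A
( a ++ a ) <> C + A
( a ++ a ) <> a + A
( a ++ a ) <> a + B + A
( a ++ a ) <> a + C + A
( a ++ a ) <> a + a + A
( a ++ a ) <> a + a + B
( a ++ a ) <> a + a + C
( a ++ a ) <> a + a + a

[S [A [B [C ( [S [S [A [B [C a]]]] ++ [A [B [C a]]]] )]] <> [A [B [C a]] + [A [B [C a]] + [A [B [C a]]]]]]]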